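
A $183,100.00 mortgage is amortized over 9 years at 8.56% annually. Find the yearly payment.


Formula: PMT = PV * r / (1 - (1+r)^(-n))
Denominator: 1 - (1 + 0.0856)^(-9) = 0.522502
Numerator: $183,100.00 * 0.0856 = 15673.36
PMT = 15673.36 / 0.522502 = $29,996.74

$29,996.74


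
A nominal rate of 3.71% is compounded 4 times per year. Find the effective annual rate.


Formula: EAR = (1 + r/m)^m - 1
Period rate: r/m = 0.0371 / 4 = 0.009275
Compounding: (1 + 0.009275)^4 = 1.037619
EAR = 1.037619 - 1 = 0.037619

0.037619


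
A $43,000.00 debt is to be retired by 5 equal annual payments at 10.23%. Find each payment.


Formula: PMT = PV * r / (1 - (1+r)^(-n))
Denominator: 1 - (1 + 0.1023)^(-5) = 0.38553
Numerator: $43,000.00 * 0.1023 = 4398.9
PMT = 4398.9 / 0.38553 = $11,410.02

$11,410.02


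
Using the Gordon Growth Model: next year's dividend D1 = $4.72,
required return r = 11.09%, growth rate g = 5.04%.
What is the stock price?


Formula: P = D1 / (r - g)
Spread: r - g = 0.1109 - 0.0504 = 0.0605
Substituting: P = $4.72 / 0.0605
P = $78.02

$78.02


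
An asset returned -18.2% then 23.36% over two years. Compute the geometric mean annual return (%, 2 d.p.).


Formula: Geometric mean = ((1+r1)*(1+r2))^(1/2) - 1
Product: (1 + -0.182) * (1 + 0.2336) = 0.818 * 1.2336 = 1.009085
Square root: 1.009085^0.5 = 1.004532
Geometric mean = 1.004532 - 1 = 0.004532
As percentage: 0.45%

0.45%


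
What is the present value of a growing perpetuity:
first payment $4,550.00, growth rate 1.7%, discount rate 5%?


Formula: PV = C / (r - g)
Spread: r - g = 0.05 - 0.017 = 0.033
Substituting: PV = $4,550.00 / 0.033
PV = $137,878.79

$137,878.79


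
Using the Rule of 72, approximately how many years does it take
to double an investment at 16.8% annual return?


Formula: Years ≈ 72 / r
Substituting: Years ≈ 72 / 16.8
Years ≈ 4.3

4.3 years


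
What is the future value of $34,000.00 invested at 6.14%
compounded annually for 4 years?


Formula: FV = P * (1 + r)^n
Substituting: FV = $34,000.00 * (1 + 0.0614)^4
Growth factor: (1.0614)^4 = 1.26916
FV = $34,000.00 * 1.26916 = $43,151.44

$43,151.44


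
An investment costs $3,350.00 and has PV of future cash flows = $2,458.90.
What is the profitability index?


Formula: PI = PV(cash flows) / initial investment
Substituting: PI = $2,458.90 / $3,350.00
PI = 0.734

0.734


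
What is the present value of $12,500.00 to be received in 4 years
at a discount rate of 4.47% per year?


Formula: PV = FV / (1 + r)^n
Substituting: PV = $12,500.00 / (1 + 0.0447)^4
Discount factor: (1.0447)^4 = 1.19115
PV = $12,500.00 / 1.19115 = $10,494.06

$10,494.06


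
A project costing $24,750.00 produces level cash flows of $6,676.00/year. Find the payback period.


Formula: Payback = investment / annual cash flow
Substituting: Payback = $24,750.00 / $6,676.00
Payback = 3.7073 years

3.7073 years


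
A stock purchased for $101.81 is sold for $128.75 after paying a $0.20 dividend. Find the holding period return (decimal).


Formula: HPR = (P1 - P0 + D) / P0
Gain: $128.75 - $101.81 + $0.20 = $27.14
HPR = $27.14 / $101.81 = 0.2666

0.2666


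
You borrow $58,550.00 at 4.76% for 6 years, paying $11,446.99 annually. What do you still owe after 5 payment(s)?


Formula: Balance = PV*(1+r)^k - PMT*((1+r)^k - 1)/r
Growth: (1 + 0.0476)^5 = 1.261762
Accumulated factor: ((1+r)^k - 1)/r = 5.499202
Balance = $58,550.00 * 1.261762 - $11,446.99 * 5.499202
Balance = $10,926.86

$10,926.86


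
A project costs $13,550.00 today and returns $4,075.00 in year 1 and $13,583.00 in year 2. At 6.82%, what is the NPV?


Formula: NPV = C0 + C1/(1+r) + C2/(1+r)^2
Discount C1: $4,075.00 / (1 + 0.0682) = $3,814.83
Discount C2: $13,583.00 / (1 + 0.0682)^2 = $11,903.94
NPV = -$13,550.00 + $3,814.83 + $11,903.94 = $2,168.76

$2,168.76


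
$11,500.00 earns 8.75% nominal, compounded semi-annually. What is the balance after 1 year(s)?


Formula: FV = P * (1 + r/m)^(m*t)
Period rate: r/m = 0.0875 / 2 = 0.04375
Total periods: m*t = 2 * 1 = 2
Growth factor: (1 + 0.04375)^2 = 1.089414
FV = $11,500.00 * 1.089414 = $12,528.26

$12,528.26


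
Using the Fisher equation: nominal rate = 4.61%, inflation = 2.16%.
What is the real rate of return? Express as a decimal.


Formula: (1 + r_real) = (1 + r_nom) / (1 + inflation)
Substituting: (1 + r_real) = 1.0461 / 1.0216
(1 + r_real) = 1.023982
r_real = 1.023982 - 1 = 0.023982

0.023982


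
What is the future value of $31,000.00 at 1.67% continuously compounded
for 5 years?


Formula: FV = P * e^(r*t)
Exponent: r*t = 0.0167 * 5 = 0.0835
e^(0.0835) = 1.087085
FV = $31,000.00 * 1.087085 = $33,699.64

$33,699.64


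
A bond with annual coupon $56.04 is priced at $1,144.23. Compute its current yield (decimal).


Formula: Current yield = annual coupon / price
Substituting: CY = $56.04 / $1,144.23
CY = 0.048976

0.048976


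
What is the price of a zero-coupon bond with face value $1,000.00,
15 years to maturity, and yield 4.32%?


Formula: Price = FV / (1 + r)^n
Substituting: Price = $1,000.00 / (1 + 0.0432)^15
Discount factor: (1.0432)^15 = 1.885878
Price = $1,000.00 / 1.885878 = $530.26

$530.26


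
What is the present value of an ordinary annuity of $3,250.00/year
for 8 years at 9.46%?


Formula: PV = PMT * (1 - (1+r)^(-n)) / r
Discount factor: (1 + 0.0946)^(-8) = 0.48524
Bracket: 1 - 0.48524 = 0.51476
PV = $3,250.00 * 0.51476 / 0.0946 = $17,684.68

$17,684.68


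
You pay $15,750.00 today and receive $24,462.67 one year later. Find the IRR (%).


Formula: IRR = C1/C0 - 1
Substituting: IRR = $24,462.67 / $15,750.00 - 1
Ratio: 1.553185 - 1 = 0.553185
IRR = 55.3185%

55.3185%


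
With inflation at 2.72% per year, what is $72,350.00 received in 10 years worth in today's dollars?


Formula: Real value = nominal / (1 + inflation)^years
Price level: (1 + 0.0272)^10 = 1.307826
Real value = $72,350.00 / 1.307826 = $55,320.80

$55,320.80


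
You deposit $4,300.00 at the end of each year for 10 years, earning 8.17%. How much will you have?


Formula: FV = PMT * ((1+r)^n - 1) / r
Growth factor: (1 + 0.0817)^10 = 2.19315
Numerator: 2.19315 - 1 = 1.19315
FV = $4,300.00 * 1.19315 / 0.0817 = $62,797.36

$62,797.36


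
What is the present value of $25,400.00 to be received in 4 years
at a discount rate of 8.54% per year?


Formula: PV = FV / (1 + r)^n
Substituting: PV = $25,400.00 / (1 + 0.0854)^4
Discount factor: (1.0854)^4 = 1.387903
PV = $25,400.00 / 1.387903 = $18,300.98

$18,300.98


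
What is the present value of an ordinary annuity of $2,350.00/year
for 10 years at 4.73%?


Formula: PV = PMT * (1 - (1+r)^(-n)) / r
Discount factor: (1 + 0.0473)^(-10) = 0.629925
Bracket: 1 - 0.629925 = 0.370075
PV = $2,350.00 * 0.370075 / 0.0473 = $18,386.38

$18,386.38


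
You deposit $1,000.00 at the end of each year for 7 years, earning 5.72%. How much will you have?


Formula: FV = PMT * ((1+r)^n - 1) / r
Growth factor: (1 + 0.0572)^7 = 1.476047
Numerator: 1.476047 - 1 = 0.476047
FV = $1,000.00 * 0.476047 / 0.0572 = $8,322.49

$8,322.49


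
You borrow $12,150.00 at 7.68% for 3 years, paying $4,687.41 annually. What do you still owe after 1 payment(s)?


Formula: Balance = PV*(1+r)^k - PMT*((1+r)^k - 1)/r
Growth: (1 + 0.0768)^1 = 1.0768
Accumulated factor: ((1+r)^k - 1)/r = 1.0
Balance = $12,150.00 * 1.0768 - $4,687.41 * 1.0
Balance = $8,395.71

$8,395.71


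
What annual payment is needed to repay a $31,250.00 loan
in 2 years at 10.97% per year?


Formula: PMT = PV * r / (1 - (1+r)^(-n))
Denominator: 1 - (1 + 0.1097)^(-2) = 0.187939
Numerator: $31,250.00 * 0.1097 = 3428.125
PMT = 3428.125 / 0.187939 = $18,240.66

$18,240.66


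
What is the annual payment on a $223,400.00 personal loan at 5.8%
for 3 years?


Formula: PMT = PV * r / (1 - (1+r)^(-n))
Denominator: 1 - (1 + 0.058)^(-3) = 0.15561
Numerator: $223,400.00 * 0.058 = 12957.2
PMT = 12957.2 / 0.15561 = $83,267.05

$83,267.05


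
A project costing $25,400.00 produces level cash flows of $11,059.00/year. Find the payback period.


Formula: Payback = investment / annual cash flow
Substituting: Payback = $25,400.00 / $11,059.00
Payback = 2.2968 years

2.2968 years


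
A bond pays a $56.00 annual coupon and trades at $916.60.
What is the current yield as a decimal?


Formula: Current yield = annual coupon / price
Substituting: CY = $56.00 / $916.60
CY = 0.061095

0.061095


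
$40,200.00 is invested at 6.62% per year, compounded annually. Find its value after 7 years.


Formula: FV = P * (1 + r)^n
Substituting: FV = $40,200.00 * (1 + 0.0662)^7
Growth factor: (1.0662)^7 = 1.566285
FV = $40,200.00 * 1.566285 = $62,964.65

$62,964.65


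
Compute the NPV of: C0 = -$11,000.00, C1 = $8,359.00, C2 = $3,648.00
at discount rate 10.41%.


Formula: NPV = C0 + C1/(1+r) + C2/(1+r)^2
Discount C1: $8,359.00 / (1 + 0.1041) = $7,570.87
Discount C2: $3,648.00 / (1 + 0.1041)^2 = $2,992.53
NPV = -$11,000.00 + $7,570.87 + $2,992.53 = -$436.60

-$436.60


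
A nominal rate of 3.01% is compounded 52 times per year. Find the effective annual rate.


Formula: EAR = (1 + r/m)^m - 1
Period rate: r/m = 0.0301 / 52 = 0.000579
Compounding: (1 + 0.000579)^52 = 1.030549
EAR = 1.030549 - 1 = 0.030549

0.030549


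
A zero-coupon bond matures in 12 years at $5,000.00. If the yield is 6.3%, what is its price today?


Formula: Price = FV / (1 + r)^n
Substituting: Price = $5,000.00 / (1 + 0.063)^12
Discount factor: (1.063)^12 = 2.081609
Price = $5,000.00 / 2.081609 = $2,401.99

$2,401.99


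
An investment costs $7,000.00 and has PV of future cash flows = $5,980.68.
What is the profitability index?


Formula: PI = PV(cash flows) / initial investment
Substituting: PI = $5,980.68 / $7,000.00
PI = 0.8544

0.8544


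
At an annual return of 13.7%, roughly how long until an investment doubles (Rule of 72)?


Formula: Years ≈ 72 / r
Substituting: Years ≈ 72 / 13.7
Years ≈ 5.3

5.3 years


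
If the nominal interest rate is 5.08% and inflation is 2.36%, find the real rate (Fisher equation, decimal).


Formula: (1 + r_real) = (1 + r_nom) / (1 + inflation)
Substituting: (1 + r_real) = 1.0508 / 1.0236
(1 + r_real) = 1.026573
r_real = 1.026573 - 1 = 0.026573

0.026573


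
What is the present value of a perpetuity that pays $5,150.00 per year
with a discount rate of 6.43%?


Formula: PV = C / r
Substituting: PV = $5,150.00 / 0.0643
PV = $80,093.31

$80,093.31


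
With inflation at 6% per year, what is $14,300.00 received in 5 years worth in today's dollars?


Formula: Real value = nominal / (1 + inflation)^years
Price level: (1 + 0.06)^5 = 1.338226
Real value = $14,300.00 / 1.338226 = $10,685.79

$10,685.79


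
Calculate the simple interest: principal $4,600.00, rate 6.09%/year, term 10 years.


Formula: I = P * r * t
Substituting: I = $4,600.00 * 0.0609 * 10
Step: I = $4,600.00 * 0.609
I = $2,801.40

$2,801.40


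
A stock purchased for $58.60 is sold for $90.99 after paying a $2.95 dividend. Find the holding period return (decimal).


Formula: HPR = (P1 - P0 + D) / P0
Gain: $90.99 - $58.60 + $2.95 = $35.34
HPR = $35.34 / $58.60 = 0.6031

0.6031


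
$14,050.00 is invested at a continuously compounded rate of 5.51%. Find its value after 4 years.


Formula: FV = P * e^(r*t)
Exponent: r*t = 0.0551 * 4 = 0.2204
e^(0.2204) = 1.246575
FV = $14,050.00 * 1.246575 = $17,514.38

$17,514.38


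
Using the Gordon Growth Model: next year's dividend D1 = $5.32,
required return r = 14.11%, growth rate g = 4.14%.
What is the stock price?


Formula: P = D1 / (r - g)
Spread: r - g = 0.1411 - 0.0414 = 0.0997
Substituting: P = $5.32 / 0.0997
P = $53.36

$53.36


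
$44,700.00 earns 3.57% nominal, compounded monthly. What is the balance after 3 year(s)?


Formula: FV = P * (1 + r/m)^(m*t)
Period rate: r/m = 0.0357 / 12 = 0.002975
Total periods: m*t = 12 * 3 = 36
Growth factor: (1 + 0.002975)^36 = 1.112869
FV = $44,700.00 * 1.112869 = $49,745.23

$49,745.23


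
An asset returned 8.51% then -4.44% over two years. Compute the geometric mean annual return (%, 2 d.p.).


Formula: Geometric mean = ((1+r1)*(1+r2))^(1/2) - 1
Product: (1 + 0.0851) * (1 + -0.0444) = 1.0851 * 0.9556 = 1.036922
Square root: 1.036922^0.5 = 1.018293
Geometric mean = 1.018293 - 1 = 0.018293
As percentage: 1.83%

1.83%


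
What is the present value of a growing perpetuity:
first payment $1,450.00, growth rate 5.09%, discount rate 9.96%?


Formula: PV = C / (r - g)
Spread: r - g = 0.0996 - 0.0509 = 0.0487
Substituting: PV = $1,450.00 / 0.0487
PV = $29,774.13

$29,774.13


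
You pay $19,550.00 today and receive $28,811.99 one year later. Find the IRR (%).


Formula: IRR = C1/C0 - 1
Substituting: IRR = $28,811.99 / $19,550.00 - 1
Ratio: 1.473759 - 1 = 0.473759
IRR = 47.3759%

47.3759%


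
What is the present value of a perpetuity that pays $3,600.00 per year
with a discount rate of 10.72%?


Formula: PV = C / r
Substituting: PV = $3,600.00 / 0.1072
PV = $33,582.09

$33,582.09


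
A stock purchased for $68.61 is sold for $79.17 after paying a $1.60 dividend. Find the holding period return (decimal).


Formula: HPR = (P1 - P0 + D) / P0
Gain: $79.17 - $68.61 + $1.60 = $12.16
HPR = $12.16 / $68.61 = 0.1772

0.1772


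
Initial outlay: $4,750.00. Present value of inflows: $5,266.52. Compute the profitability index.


Formula: PI = PV(cash flows) / initial investment
Substituting: PI = $5,266.52 / $4,750.00
PI = 1.1087

1.1087


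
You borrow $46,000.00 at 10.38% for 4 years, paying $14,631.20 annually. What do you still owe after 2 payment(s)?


Formula: Balance = PV*(1+r)^k - PMT*((1+r)^k - 1)/r
Growth: (1 + 0.1038)^2 = 1.218374
Accumulated factor: ((1+r)^k - 1)/r = 2.1038
Balance = $46,000.00 * 1.218374 - $14,631.20 * 2.1038
Balance = $25,264.11

$25,264.11


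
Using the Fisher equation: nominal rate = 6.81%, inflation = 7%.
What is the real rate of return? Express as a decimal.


Formula: (1 + r_real) = (1 + r_nom) / (1 + inflation)
Substituting: (1 + r_real) = 1.0681 / 1.07
(1 + r_real) = 0.998224
r_real = 0.998224 - 1 = -0.001776

-0.001776


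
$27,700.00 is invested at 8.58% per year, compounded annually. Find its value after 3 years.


Formula: FV = P * (1 + r)^n
Substituting: FV = $27,700.00 * (1 + 0.0858)^3
Growth factor: (1.0858)^3 = 1.280117
FV = $27,700.00 * 1.280117 = $35,459.23

$35,459.23


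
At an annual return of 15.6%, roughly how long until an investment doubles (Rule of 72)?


Formula: Years ≈ 72 / r
Substituting: Years ≈ 72 / 15.6
Years ≈ 4.6

4.6 years


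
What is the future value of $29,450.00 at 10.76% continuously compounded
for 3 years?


Formula: FV = P * e^(r*t)
Exponent: r*t = 0.1076 * 3 = 0.3228
e^(0.3228) = 1.380989
FV = $29,450.00 * 1.380989 = $40,670.13

$40,670.13


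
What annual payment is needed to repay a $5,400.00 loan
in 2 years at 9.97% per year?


Formula: PMT = PV * r / (1 - (1+r)^(-n))
Denominator: 1 - (1 + 0.0997)^(-2) = 0.173103
Numerator: $5,400.00 * 0.0997 = 538.38
PMT = 538.38 / 0.173103 = $3,110.18

$3,110.18


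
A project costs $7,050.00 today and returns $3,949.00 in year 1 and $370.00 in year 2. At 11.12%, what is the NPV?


Formula: NPV = C0 + C1/(1+r) + C2/(1+r)^2
Discount C1: $3,949.00 / (1 + 0.1112) = $3,553.82
Discount C2: $370.00 / (1 + 0.1112)^2 = $299.65
NPV = -$7,050.00 + $3,553.82 + $299.65 = -$3,196.53

-$3,196.53


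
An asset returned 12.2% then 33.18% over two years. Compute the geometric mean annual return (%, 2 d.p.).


Formula: Geometric mean = ((1+r1)*(1+r2))^(1/2) - 1
Product: (1 + 0.122) * (1 + 0.3318) = 1.122 * 1.3318 = 1.49428
Square root: 1.49428^0.5 = 1.222407
Geometric mean = 1.222407 - 1 = 0.222407
As percentage: 22.24%

22.24%


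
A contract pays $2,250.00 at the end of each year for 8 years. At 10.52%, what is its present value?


Formula: PV = PMT * (1 - (1+r)^(-n)) / r
Discount factor: (1 + 0.1052)^(-8) = 0.449234
Bracket: 1 - 0.449234 = 0.550766
PV = $2,250.00 * 0.550766 / 0.1052 = $11,779.68

$11,779.68


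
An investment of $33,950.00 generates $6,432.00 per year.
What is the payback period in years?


Formula: Payback = investment / annual cash flow
Substituting: Payback = $33,950.00 / $6,432.00
Payback = 5.2783 years

5.2783 years


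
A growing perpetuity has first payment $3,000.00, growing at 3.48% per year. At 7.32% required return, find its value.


Formula: PV = C / (r - g)
Spread: r - g = 0.0732 - 0.0348 = 0.0384
Substituting: PV = $3,000.00 / 0.0384
PV = $78,125.00

$78,125.00


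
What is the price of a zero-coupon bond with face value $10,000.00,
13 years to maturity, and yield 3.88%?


Formula: Price = FV / (1 + r)^n
Substituting: Price = $10,000.00 / (1 + 0.0388)^13
Discount factor: (1.0388)^13 = 1.64027
Price = $10,000.00 / 1.64027 = $6,096.56

$6,096.56


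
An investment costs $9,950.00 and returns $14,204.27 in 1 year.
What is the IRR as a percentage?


Formula: IRR = C1/C0 - 1
Substituting: IRR = $14,204.27 / $9,950.00 - 1
Ratio: 1.427565 - 1 = 0.427565
IRR = 42.7565%

42.7565%


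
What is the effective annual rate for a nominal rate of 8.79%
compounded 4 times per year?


Formula: EAR = (1 + r/m)^m - 1
Period rate: r/m = 0.0879 / 4 = 0.021975
Compounding: (1 + 0.021975)^4 = 1.09084
EAR = 1.09084 - 1 = 0.09084

0.09084


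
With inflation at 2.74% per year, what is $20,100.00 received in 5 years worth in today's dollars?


Formula: Real value = nominal / (1 + inflation)^years
Price level: (1 + 0.0274)^5 = 1.144716
Real value = $20,100.00 / 1.144716 = $17,558.94

$17,558.94


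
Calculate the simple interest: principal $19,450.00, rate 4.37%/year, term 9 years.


Formula: I = P * r * t
Substituting: I = $19,450.00 * 0.0437 * 9
Step: I = $19,450.00 * 0.3933
I = $7,649.69

$7,649.69


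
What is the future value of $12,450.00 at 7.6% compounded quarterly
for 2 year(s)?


Formula: FV = P * (1 + r/m)^(m*t)
Period rate: r/m = 0.076 / 4 = 0.019
Total periods: m*t = 4 * 2 = 8
Growth factor: (1 + 0.019)^8 = 1.162501
FV = $12,450.00 * 1.162501 = $14,473.14

$14,473.14


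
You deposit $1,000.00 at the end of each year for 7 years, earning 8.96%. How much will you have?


Formula: FV = PMT * ((1+r)^n - 1) / r
Growth factor: (1 + 0.0896)^7 = 1.823348
Numerator: 1.823348 - 1 = 0.823348
FV = $1,000.00 * 0.823348 / 0.0896 = $9,189.16

$9,189.16


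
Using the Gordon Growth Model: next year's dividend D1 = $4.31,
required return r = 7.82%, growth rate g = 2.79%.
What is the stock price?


Formula: P = D1 / (r - g)
Spread: r - g = 0.0782 - 0.0279 = 0.0503
Substituting: P = $4.31 / 0.0503
P = $85.69

$85.69


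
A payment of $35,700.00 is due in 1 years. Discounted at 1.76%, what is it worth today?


Formula: PV = FV / (1 + r)^n
Substituting: PV = $35,700.00 / (1 + 0.0176)^1
Discount factor: (1.0176)^1 = 1.0176
PV = $35,700.00 / 1.0176 = $35,082.55

$35,082.55


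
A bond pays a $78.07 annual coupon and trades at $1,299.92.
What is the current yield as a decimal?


Formula: Current yield = annual coupon / price
Substituting: CY = $78.07 / $1,299.92
CY = 0.060058

0.060058


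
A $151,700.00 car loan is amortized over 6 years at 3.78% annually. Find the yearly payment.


Formula: PMT = PV * r / (1 - (1+r)^(-n))
Denominator: 1 - (1 + 0.0378)^(-6) = 0.19958
Numerator: $151,700.00 * 0.0378 = 5734.26
PMT = 5734.26 / 0.19958 = $28,731.66

$28,731.66


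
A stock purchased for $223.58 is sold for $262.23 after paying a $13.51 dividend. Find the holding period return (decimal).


Formula: HPR = (P1 - P0 + D) / P0
Gain: $262.23 - $223.58 + $13.51 = $52.16
HPR = $52.16 / $223.58 = 0.2333

0.2333


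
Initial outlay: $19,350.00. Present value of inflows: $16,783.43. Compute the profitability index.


Formula: PI = PV(cash flows) / initial investment
Substituting: PI = $16,783.43 / $19,350.00
PI = 0.8674

0.8674


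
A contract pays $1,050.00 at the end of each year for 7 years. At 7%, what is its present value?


Formula: PV = PMT * (1 - (1+r)^(-n)) / r
Discount factor: (1 + 0.07)^(-7) = 0.62275
Bracket: 1 - 0.62275 = 0.37725
PV = $1,050.00 * 0.37725 / 0.07 = $5,658.75

$5,658.75


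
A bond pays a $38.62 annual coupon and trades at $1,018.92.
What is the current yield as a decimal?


Formula: Current yield = annual coupon / price
Substituting: CY = $38.62 / $1,018.92
CY = 0.037903

0.037903


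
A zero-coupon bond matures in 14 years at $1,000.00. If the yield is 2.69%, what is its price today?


Formula: Price = FV / (1 + r)^n
Substituting: Price = $1,000.00 / (1 + 0.0269)^14
Discount factor: (1.0269)^14 = 1.450087
Price = $1,000.00 / 1.450087 = $689.61

$689.61


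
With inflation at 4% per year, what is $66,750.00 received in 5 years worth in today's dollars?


Formula: Real value = nominal / (1 + inflation)^years
Price level: (1 + 0.04)^5 = 1.216653
Real value = $66,750.00 / 1.216653 = $54,863.63

$54,863.63


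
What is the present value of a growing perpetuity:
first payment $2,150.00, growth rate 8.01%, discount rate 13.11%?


Formula: PV = C / (r - g)
Spread: r - g = 0.1311 - 0.0801 = 0.051
Substituting: PV = $2,150.00 / 0.051
PV = $42,156.86

$42,156.86


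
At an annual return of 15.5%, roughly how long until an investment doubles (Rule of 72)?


Formula: Years ≈ 72 / r
Substituting: Years ≈ 72 / 15.5
Years ≈ 4.6

4.6 years


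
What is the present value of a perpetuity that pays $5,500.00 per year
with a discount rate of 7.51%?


Formula: PV = C / r
Substituting: PV = $5,500.00 / 0.0751
PV = $73,235.69

$73,235.69


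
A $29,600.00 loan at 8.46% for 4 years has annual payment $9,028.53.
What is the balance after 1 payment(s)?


Formula: Balance = PV*(1+r)^k - PMT*((1+r)^k - 1)/r
Growth: (1 + 0.0846)^1 = 1.0846
Accumulated factor: ((1+r)^k - 1)/r = 1.0
Balance = $29,600.00 * 1.0846 - $9,028.53 * 1.0
Balance = $23,075.63

$23,075.63


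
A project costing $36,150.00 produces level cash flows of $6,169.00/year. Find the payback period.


Formula: Payback = investment / annual cash flow
Substituting: Payback = $36,150.00 / $6,169.00
Payback = 5.8599 years

5.8599 years


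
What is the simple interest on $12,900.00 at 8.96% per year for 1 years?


Formula: I = P * r * t
Substituting: I = $12,900.00 * 0.0896 * 1
Step: I = $12,900.00 * 0.0896
I = $1,155.84

$1,155.84


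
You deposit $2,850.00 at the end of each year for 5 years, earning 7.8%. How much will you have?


Formula: FV = PMT * ((1+r)^n - 1) / r
Growth factor: (1 + 0.078)^5 = 1.455773
Numerator: 1.455773 - 1 = 0.455773
FV = $2,850.00 * 0.455773 / 0.078 = $16,653.26

$16,653.26


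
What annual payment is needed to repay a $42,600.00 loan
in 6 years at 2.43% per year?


Formula: PMT = PV * r / (1 - (1+r)^(-n))
Denominator: 1 - (1 + 0.0243)^(-6) = 0.134161
Numerator: $42,600.00 * 0.0243 = 1035.18
PMT = 1035.18 / 0.134161 = $7,715.93

$7,715.93


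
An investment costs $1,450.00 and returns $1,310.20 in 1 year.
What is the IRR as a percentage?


Formula: IRR = C1/C0 - 1
Substituting: IRR = $1,310.20 / $1,450.00 - 1
Ratio: 0.903586 - 1 = -0.096414
IRR = -9.6414%

-9.6414%


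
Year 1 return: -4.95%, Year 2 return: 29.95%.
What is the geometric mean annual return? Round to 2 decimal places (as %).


Formula: Geometric mean = ((1+r1)*(1+r2))^(1/2) - 1
Product: (1 + -0.0495) * (1 + 0.2995) = 0.9505 * 1.2995 = 1.235175
Square root: 1.235175^0.5 = 1.111384
Geometric mean = 1.111384 - 1 = 0.111384
As percentage: 11.14%

11.14%


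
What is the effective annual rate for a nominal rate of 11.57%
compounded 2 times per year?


Formula: EAR = (1 + r/m)^m - 1
Period rate: r/m = 0.1157 / 2 = 0.05785
Compounding: (1 + 0.05785)^2 = 1.119047
EAR = 1.119047 - 1 = 0.119047

0.119047


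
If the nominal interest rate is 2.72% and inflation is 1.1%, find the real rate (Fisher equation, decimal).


Formula: (1 + r_real) = (1 + r_nom) / (1 + inflation)
Substituting: (1 + r_real) = 1.0272 / 1.011
(1 + r_real) = 1.016024
r_real = 1.016024 - 1 = 0.016024

0.016024


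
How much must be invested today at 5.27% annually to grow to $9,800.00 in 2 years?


Formula: PV = FV / (1 + r)^n
Substituting: PV = $9,800.00 / (1 + 0.0527)^2
Discount factor: (1.0527)^2 = 1.108177
PV = $9,800.00 / 1.108177 = $8,843.35

$8,843.35


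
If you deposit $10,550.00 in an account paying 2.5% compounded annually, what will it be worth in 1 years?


Formula: FV = P * (1 + r)^n
Substituting: FV = $10,550.00 * (1 + 0.025)^1
Growth factor: (1.025)^1 = 1.025
FV = $10,550.00 * 1.025 = $10,813.75

$10,813.75


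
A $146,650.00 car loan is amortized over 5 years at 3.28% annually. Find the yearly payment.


Formula: PMT = PV * r / (1 - (1+r)^(-n))
Denominator: 1 - (1 + 0.0328)^(-5) = 0.149021
Numerator: $146,650.00 * 0.0328 = 4810.12
PMT = 4810.12 / 0.149021 = $32,278.14

$32,278.14


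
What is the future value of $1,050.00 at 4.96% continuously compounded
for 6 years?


Formula: FV = P * e^(r*t)
Exponent: r*t = 0.0496 * 6 = 0.2976
e^(0.2976) = 1.346623
FV = $1,050.00 * 1.346623 = $1,413.95

$1,413.95


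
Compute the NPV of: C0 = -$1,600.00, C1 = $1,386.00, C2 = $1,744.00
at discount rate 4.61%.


Formula: NPV = C0 + C1/(1+r) + C2/(1+r)^2
Discount C1: $1,386.00 / (1 + 0.0461) = $1,324.92
Discount C2: $1,744.00 / (1 + 0.0461)^2 = $1,593.68
NPV = -$1,600.00 + $1,324.92 + $1,593.68 = $1,318.60

$1,318.60


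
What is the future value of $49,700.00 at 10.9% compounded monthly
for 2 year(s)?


Formula: FV = P * (1 + r/m)^(m*t)
Period rate: r/m = 0.109 / 12 = 0.009083
Total periods: m*t = 12 * 2 = 24
Growth factor: (1 + 0.009083)^24 = 1.242364
FV = $49,700.00 * 1.242364 = $61,745.48

$61,745.48


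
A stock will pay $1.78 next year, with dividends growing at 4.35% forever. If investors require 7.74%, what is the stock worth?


Formula: P = D1 / (r - g)
Spread: r - g = 0.0774 - 0.0435 = 0.0339
Substituting: P = $1.78 / 0.0339
P = $52.51

$52.51


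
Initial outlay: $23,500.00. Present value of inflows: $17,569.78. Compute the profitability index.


Formula: PI = PV(cash flows) / initial investment
Substituting: PI = $17,569.78 / $23,500.00
PI = 0.7477

0.7477


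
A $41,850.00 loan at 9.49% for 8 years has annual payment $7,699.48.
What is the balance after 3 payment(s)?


Formula: Balance = PV*(1+r)^k - PMT*((1+r)^k - 1)/r
Growth: (1 + 0.0949)^3 = 1.312573
Accumulated factor: ((1+r)^k - 1)/r = 3.293706
Balance = $41,850.00 * 1.312573 - $7,699.48 * 3.293706
Balance = $29,571.34

$29,571.34


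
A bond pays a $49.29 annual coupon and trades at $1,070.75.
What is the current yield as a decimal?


Formula: Current yield = annual coupon / price
Substituting: CY = $49.29 / $1,070.75
CY = 0.046033

0.046033


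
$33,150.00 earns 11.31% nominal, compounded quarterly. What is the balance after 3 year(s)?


Formula: FV = P * (1 + r/m)^(m*t)
Period rate: r/m = 0.1131 / 4 = 0.028275
Total periods: m*t = 4 * 3 = 12
Growth factor: (1 + 0.028275)^12 = 1.39737
FV = $33,150.00 * 1.39737 = $46,322.81

$46,322.81


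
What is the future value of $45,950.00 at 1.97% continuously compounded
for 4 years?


Formula: FV = P * e^(r*t)
Exponent: r*t = 0.0197 * 4 = 0.0788
e^(0.0788) = 1.081988
FV = $45,950.00 * 1.081988 = $49,717.34

$49,717.34


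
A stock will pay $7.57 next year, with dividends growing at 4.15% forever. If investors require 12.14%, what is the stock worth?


Formula: P = D1 / (r - g)
Spread: r - g = 0.1214 - 0.0415 = 0.0799
Substituting: P = $7.57 / 0.0799
P = $94.74

$94.74


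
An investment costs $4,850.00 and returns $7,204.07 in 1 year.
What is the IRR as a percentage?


Formula: IRR = C1/C0 - 1
Substituting: IRR = $7,204.07 / $4,850.00 - 1
Ratio: 1.485375 - 1 = 0.485375
IRR = 48.5375%

48.5375%


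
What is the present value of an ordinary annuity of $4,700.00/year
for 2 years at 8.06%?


Formula: PV = PMT * (1 - (1+r)^(-n)) / r
Discount factor: (1 + 0.0806)^(-2) = 0.856387
Bracket: 1 - 0.856387 = 0.143613
PV = $4,700.00 * 0.143613 / 0.0806 = $8,374.45

$8,374.45


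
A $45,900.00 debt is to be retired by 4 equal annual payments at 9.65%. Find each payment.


Formula: PMT = PV * r / (1 - (1+r)^(-n))
Denominator: 1 - (1 + 0.0965)^(-4) = 0.308224
Numerator: $45,900.00 * 0.0965 = 4429.35
PMT = 4429.35 / 0.308224 = $14,370.55

$14,370.55


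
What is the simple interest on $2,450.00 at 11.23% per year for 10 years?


Formula: I = P * r * t
Substituting: I = $2,450.00 * 0.1123 * 10
Step: I = $2,450.00 * 1.123
I = $2,751.35

$2,751.35


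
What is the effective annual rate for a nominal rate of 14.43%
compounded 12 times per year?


Formula: EAR = (1 + r/m)^m - 1
Period rate: r/m = 0.1443 / 12 = 0.012025
Compounding: (1 + 0.012025)^12 = 1.154237
EAR = 1.154237 - 1 = 0.154237

0.154237


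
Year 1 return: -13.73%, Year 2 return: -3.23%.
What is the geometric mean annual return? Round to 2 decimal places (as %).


Formula: Geometric mean = ((1+r1)*(1+r2))^(1/2) - 1
Product: (1 + -0.1373) * (1 + -0.0323) = 0.8627 * 0.9677 = 0.834835
Square root: 0.834835^0.5 = 0.913693
Geometric mean = 0.913693 - 1 = -0.086307
As percentage: -8.63%

-8.63%


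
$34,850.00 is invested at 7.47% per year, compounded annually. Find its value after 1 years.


Formula: FV = P * (1 + r)^n
Substituting: FV = $34,850.00 * (1 + 0.0747)^1
Growth factor: (1.0747)^1 = 1.0747
FV = $34,850.00 * 1.0747 = $37,453.30

$37,453.30


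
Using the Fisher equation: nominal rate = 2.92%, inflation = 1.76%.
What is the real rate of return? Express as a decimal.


Formula: (1 + r_real) = (1 + r_nom) / (1 + inflation)
Substituting: (1 + r_real) = 1.0292 / 1.0176
(1 + r_real) = 1.011399
r_real = 1.011399 - 1 = 0.011399

0.011399


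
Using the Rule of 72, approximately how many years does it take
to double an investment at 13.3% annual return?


Formula: Years ≈ 72 / r
Substituting: Years ≈ 72 / 13.3
Years ≈ 5.4

5.4 years


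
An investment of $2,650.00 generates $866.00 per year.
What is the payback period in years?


Formula: Payback = investment / annual cash flow
Substituting: Payback = $2,650.00 / $866.00
Payback = 3.06 years

3.06 years


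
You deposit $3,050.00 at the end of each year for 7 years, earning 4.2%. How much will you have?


Formula: FV = PMT * ((1+r)^n - 1) / r
Growth factor: (1 + 0.042)^7 = 1.333749
Numerator: 1.333749 - 1 = 0.333749
FV = $3,050.00 * 0.333749 / 0.042 = $24,236.52

$24,236.52


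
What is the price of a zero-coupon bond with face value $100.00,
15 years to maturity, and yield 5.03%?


Formula: Price = FV / (1 + r)^n
Substituting: Price = $100.00 / (1 + 0.0503)^15
Discount factor: (1.0503)^15 = 2.087856
Price = $100.00 / 2.087856 = $47.90

$47.90


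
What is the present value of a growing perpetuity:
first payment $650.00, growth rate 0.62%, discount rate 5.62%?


Formula: PV = C / (r - g)
Spread: r - g = 0.0562 - 0.0062 = 0.05
Substituting: PV = $650.00 / 0.05
PV = $13,000.00

$13,000.00


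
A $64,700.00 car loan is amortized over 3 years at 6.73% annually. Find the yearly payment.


Formula: PMT = PV * r / (1 - (1+r)^(-n))
Denominator: 1 - (1 + 0.0673)^(-3) = 0.177491
Numerator: $64,700.00 * 0.0673 = 4354.31
PMT = 4354.31 / 0.177491 = $24,532.52

$24,532.52


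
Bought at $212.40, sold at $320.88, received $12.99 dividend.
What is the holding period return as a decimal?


Formula: HPR = (P1 - P0 + D) / P0
Gain: $320.88 - $212.40 + $12.99 = $121.47
HPR = $121.47 / $212.40 = 0.5719

0.5719


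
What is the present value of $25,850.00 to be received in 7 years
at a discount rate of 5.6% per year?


Formula: PV = FV / (1 + r)^n
Substituting: PV = $25,850.00 / (1 + 0.056)^7
Discount factor: (1.056)^7 = 1.464359
PV = $25,850.00 / 1.464359 = $17,652.78

$17,652.78


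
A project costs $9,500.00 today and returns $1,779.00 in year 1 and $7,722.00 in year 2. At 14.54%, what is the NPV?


Formula: NPV = C0 + C1/(1+r) + C2/(1+r)^2
Discount C1: $1,779.00 / (1 + 0.1454) = $1,553.17
Discount C2: $7,722.00 / (1 + 0.1454)^2 = $5,885.93
NPV = -$9,500.00 + $1,553.17 + $5,885.93 = -$2,060.90

-$2,060.90


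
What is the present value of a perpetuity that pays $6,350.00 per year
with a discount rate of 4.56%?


Formula: PV = C / r
Substituting: PV = $6,350.00 / 0.0456
PV = $139,254.39

$139,254.39


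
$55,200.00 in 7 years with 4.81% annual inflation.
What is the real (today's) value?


Formula: Real value = nominal / (1 + inflation)^years
Price level: (1 + 0.0481)^7 = 1.389374
Real value = $55,200.00 / 1.389374 = $39,730.13

$39,730.13


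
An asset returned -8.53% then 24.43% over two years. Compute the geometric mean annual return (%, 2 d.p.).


Formula: Geometric mean = ((1+r1)*(1+r2))^(1/2) - 1
Product: (1 + -0.0853) * (1 + 0.2443) = 0.9147 * 1.2443 = 1.138161
Square root: 1.138161^0.5 = 1.066846
Geometric mean = 1.066846 - 1 = 0.066846
As percentage: 6.68%

6.68%


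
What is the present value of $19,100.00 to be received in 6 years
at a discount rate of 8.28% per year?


Formula: PV = FV / (1 + r)^n
Substituting: PV = $19,100.00 / (1 + 0.0828)^6
Discount factor: (1.0828)^6 = 1.61172
PV = $19,100.00 / 1.61172 = $11,850.70

$11,850.70


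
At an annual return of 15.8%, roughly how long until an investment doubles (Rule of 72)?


Formula: Years ≈ 72 / r
Substituting: Years ≈ 72 / 15.8
Years ≈ 4.6

4.6 years


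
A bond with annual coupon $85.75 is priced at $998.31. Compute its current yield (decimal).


Formula: Current yield = annual coupon / price
Substituting: CY = $85.75 / $998.31
CY = 0.085895

0.085895


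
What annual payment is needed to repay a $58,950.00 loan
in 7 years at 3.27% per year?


Formula: PMT = PV * r / (1 - (1+r)^(-n))
Denominator: 1 - (1 + 0.0327)^(-7) = 0.201673
Numerator: $58,950.00 * 0.0327 = 1927.665
PMT = 1927.665 / 0.201673 = $9,558.36

$9,558.36


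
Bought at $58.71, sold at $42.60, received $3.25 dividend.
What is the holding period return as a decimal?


Formula: HPR = (P1 - P0 + D) / P0
Gain: $42.60 - $58.71 + $3.25 = -$12.86
HPR = -$12.86 / $58.71 = -0.219

-0.219


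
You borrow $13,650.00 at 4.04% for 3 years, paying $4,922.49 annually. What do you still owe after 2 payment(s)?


Formula: Balance = PV*(1+r)^k - PMT*((1+r)^k - 1)/r
Growth: (1 + 0.0404)^2 = 1.082432
Accumulated factor: ((1+r)^k - 1)/r = 2.0404
Balance = $13,650.00 * 1.082432 - $4,922.49 * 2.0404
Balance = $4,731.35

$4,731.35


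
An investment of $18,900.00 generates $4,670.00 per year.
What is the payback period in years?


Formula: Payback = investment / annual cash flow
Substituting: Payback = $18,900.00 / $4,670.00
Payback = 4.0471 years

4.0471 years


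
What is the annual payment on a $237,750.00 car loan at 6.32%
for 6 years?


Formula: PMT = PV * r / (1 - (1+r)^(-n))
Denominator: 1 - (1 + 0.0632)^(-6) = 0.307675
Numerator: $237,750.00 * 0.0632 = 15025.8
PMT = 15025.8 / 0.307675 = $48,836.64

$48,836.64


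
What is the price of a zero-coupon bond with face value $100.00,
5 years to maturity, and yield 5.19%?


Formula: Price = FV / (1 + r)^n
Substituting: Price = $100.00 / (1 + 0.0519)^5
Discount factor: (1.0519)^5 = 1.287871
Price = $100.00 / 1.287871 = $77.65

$77.65


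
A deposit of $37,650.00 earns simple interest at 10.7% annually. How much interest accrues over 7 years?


Formula: I = P * r * t
Substituting: I = $37,650.00 * 0.107 * 7
Step: I = $37,650.00 * 0.749
I = $28,199.85

$28,199.85


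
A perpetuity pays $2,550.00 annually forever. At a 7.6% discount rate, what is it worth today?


Formula: PV = C / r
Substituting: PV = $2,550.00 / 0.076
PV = $33,552.63

$33,552.63


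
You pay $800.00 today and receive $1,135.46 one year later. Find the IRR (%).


Formula: IRR = C1/C0 - 1
Substituting: IRR = $1,135.46 / $800.00 - 1
Ratio: 1.419325 - 1 = 0.419325
IRR = 41.9325%

41.9325%


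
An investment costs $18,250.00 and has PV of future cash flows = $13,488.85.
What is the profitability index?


Formula: PI = PV(cash flows) / initial investment
Substituting: PI = $13,488.85 / $18,250.00
PI = 0.7391

0.7391


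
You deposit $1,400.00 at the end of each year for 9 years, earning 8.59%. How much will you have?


Formula: FV = PMT * ((1+r)^n - 1) / r
Growth factor: (1 + 0.0859)^9 = 2.099464
Numerator: 2.099464 - 1 = 1.099464
FV = $1,400.00 * 1.099464 / 0.0859 = $17,919.09

$17,919.09


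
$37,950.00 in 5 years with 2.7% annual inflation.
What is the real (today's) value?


Formula: Real value = nominal / (1 + inflation)^years
Price level: (1 + 0.027)^5 = 1.14249
Real value = $37,950.00 / 1.14249 = $33,216.94

$33,216.94


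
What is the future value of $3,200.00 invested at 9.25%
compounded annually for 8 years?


Formula: FV = P * (1 + r)^n
Substituting: FV = $3,200.00 * (1 + 0.0925)^8
Growth factor: (1.0925)^8 = 2.029418
FV = $3,200.00 * 2.029418 = $6,494.14

$6,494.14


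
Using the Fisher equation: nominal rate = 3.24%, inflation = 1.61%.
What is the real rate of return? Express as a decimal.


Formula: (1 + r_real) = (1 + r_nom) / (1 + inflation)
Substituting: (1 + r_real) = 1.0324 / 1.0161
(1 + r_real) = 1.016042
r_real = 1.016042 - 1 = 0.016042

0.016042


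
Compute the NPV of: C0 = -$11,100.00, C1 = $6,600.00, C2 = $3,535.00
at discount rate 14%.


Formula: NPV = C0 + C1/(1+r) + C2/(1+r)^2
Discount C1: $6,600.00 / (1 + 0.14) = $5,789.47
Discount C2: $3,535.00 / (1 + 0.14)^2 = $2,720.07
NPV = -$11,100.00 + $5,789.47 + $2,720.07 = -$2,590.46

-$2,590.46


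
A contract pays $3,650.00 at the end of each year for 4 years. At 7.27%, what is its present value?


Formula: PV = PMT * (1 - (1+r)^(-n)) / r
Discount factor: (1 + 0.0727)^(-4) = 0.755243
Bracket: 1 - 0.755243 = 0.244757
PV = $3,650.00 * 0.244757 / 0.0727 = $12,288.34

$12,288.34


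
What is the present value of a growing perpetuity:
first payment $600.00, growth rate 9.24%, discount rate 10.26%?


Formula: PV = C / (r - g)
Spread: r - g = 0.1026 - 0.0924 = 0.0102
Substituting: PV = $600.00 / 0.0102
PV = $58,823.53

$58,823.53


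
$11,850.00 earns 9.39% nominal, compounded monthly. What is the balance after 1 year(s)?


Formula: FV = P * (1 + r/m)^(m*t)
Period rate: r/m = 0.0939 / 12 = 0.007825
Total periods: m*t = 12 * 1 = 12
Growth factor: (1 + 0.007825)^12 = 1.098049
FV = $11,850.00 * 1.098049 = $13,011.87

$13,011.87


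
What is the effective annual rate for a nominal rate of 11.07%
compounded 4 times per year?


Formula: EAR = (1 + r/m)^m - 1
Period rate: r/m = 0.1107 / 4 = 0.027675
Compounding: (1 + 0.027675)^4 = 1.115381
EAR = 1.115381 - 1 = 0.115381

0.115381


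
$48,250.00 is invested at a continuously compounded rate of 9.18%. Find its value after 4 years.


Formula: FV = P * e^(r*t)
Exponent: r*t = 0.0918 * 4 = 0.3672
e^(0.3672) = 1.443687
FV = $48,250.00 * 1.443687 = $69,657.88

$69,657.88


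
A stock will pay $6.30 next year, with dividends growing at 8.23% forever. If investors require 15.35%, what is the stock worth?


Formula: P = D1 / (r - g)
Spread: r - g = 0.1535 - 0.0823 = 0.0712
Substituting: P = $6.30 / 0.0712
P = $88.48

$88.48


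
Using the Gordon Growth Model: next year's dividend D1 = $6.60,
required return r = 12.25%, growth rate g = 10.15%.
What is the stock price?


Formula: P = D1 / (r - g)
Spread: r - g = 0.1225 - 0.1015 = 0.021
Substituting: P = $6.60 / 0.021
P = $314.29

$314.29


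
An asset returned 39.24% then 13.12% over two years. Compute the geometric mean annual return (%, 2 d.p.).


Formula: Geometric mean = ((1+r1)*(1+r2))^(1/2) - 1
Product: (1 + 0.3924) * (1 + 0.1312) = 1.3924 * 1.1312 = 1.575083
Square root: 1.575083^0.5 = 1.255023
Geometric mean = 1.255023 - 1 = 0.255023
As percentage: 25.50%

25.50%
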